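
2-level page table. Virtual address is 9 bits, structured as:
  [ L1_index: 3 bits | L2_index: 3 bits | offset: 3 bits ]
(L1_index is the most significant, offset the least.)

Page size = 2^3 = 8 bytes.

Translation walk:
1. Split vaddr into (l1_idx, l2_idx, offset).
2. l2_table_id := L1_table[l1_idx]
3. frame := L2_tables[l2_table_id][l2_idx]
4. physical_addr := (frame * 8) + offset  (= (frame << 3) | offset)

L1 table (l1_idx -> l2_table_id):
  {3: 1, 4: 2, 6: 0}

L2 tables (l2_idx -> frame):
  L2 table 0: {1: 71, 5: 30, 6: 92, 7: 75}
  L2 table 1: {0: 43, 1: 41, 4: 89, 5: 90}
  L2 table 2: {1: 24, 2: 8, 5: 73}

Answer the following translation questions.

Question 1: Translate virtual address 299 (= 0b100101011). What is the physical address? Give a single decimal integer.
Answer: 587

Derivation:
vaddr = 299 = 0b100101011
Split: l1_idx=4, l2_idx=5, offset=3
L1[4] = 2
L2[2][5] = 73
paddr = 73 * 8 + 3 = 587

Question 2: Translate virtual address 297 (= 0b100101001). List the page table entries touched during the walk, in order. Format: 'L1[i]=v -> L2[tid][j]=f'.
vaddr = 297 = 0b100101001
Split: l1_idx=4, l2_idx=5, offset=1

Answer: L1[4]=2 -> L2[2][5]=73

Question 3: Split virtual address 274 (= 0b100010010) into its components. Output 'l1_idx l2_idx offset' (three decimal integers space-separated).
Answer: 4 2 2

Derivation:
vaddr = 274 = 0b100010010
  top 3 bits -> l1_idx = 4
  next 3 bits -> l2_idx = 2
  bottom 3 bits -> offset = 2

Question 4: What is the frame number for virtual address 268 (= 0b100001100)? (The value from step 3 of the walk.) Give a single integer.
vaddr = 268: l1_idx=4, l2_idx=1
L1[4] = 2; L2[2][1] = 24

Answer: 24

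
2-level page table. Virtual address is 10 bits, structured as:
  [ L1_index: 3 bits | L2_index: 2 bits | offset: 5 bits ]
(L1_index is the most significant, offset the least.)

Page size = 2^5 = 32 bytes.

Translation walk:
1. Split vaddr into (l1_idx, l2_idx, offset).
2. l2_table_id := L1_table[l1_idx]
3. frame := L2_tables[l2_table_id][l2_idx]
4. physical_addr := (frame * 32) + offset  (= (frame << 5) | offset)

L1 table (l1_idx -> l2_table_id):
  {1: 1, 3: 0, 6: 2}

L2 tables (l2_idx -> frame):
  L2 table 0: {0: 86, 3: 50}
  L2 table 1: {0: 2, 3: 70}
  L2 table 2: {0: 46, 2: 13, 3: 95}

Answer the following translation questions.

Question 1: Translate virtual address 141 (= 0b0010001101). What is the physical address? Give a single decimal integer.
vaddr = 141 = 0b0010001101
Split: l1_idx=1, l2_idx=0, offset=13
L1[1] = 1
L2[1][0] = 2
paddr = 2 * 32 + 13 = 77

Answer: 77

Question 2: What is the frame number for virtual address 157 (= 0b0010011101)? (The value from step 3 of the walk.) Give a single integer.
Answer: 2

Derivation:
vaddr = 157: l1_idx=1, l2_idx=0
L1[1] = 1; L2[1][0] = 2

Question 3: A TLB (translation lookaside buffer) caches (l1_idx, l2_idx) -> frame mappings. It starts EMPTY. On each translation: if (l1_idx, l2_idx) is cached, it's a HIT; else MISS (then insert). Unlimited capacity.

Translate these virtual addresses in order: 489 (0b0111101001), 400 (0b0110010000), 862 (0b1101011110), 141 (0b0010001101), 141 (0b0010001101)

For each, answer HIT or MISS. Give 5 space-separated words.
Answer: MISS MISS MISS MISS HIT

Derivation:
vaddr=489: (3,3) not in TLB -> MISS, insert
vaddr=400: (3,0) not in TLB -> MISS, insert
vaddr=862: (6,2) not in TLB -> MISS, insert
vaddr=141: (1,0) not in TLB -> MISS, insert
vaddr=141: (1,0) in TLB -> HIT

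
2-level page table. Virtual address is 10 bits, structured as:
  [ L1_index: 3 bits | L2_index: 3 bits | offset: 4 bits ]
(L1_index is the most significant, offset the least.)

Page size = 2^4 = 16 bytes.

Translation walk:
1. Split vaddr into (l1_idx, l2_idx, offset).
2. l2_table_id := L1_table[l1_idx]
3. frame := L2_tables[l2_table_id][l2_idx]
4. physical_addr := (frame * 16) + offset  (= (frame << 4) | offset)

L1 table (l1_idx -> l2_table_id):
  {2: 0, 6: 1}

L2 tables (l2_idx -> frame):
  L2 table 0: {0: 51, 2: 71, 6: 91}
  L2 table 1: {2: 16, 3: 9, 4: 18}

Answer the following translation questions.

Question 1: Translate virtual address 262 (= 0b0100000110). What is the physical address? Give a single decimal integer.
vaddr = 262 = 0b0100000110
Split: l1_idx=2, l2_idx=0, offset=6
L1[2] = 0
L2[0][0] = 51
paddr = 51 * 16 + 6 = 822

Answer: 822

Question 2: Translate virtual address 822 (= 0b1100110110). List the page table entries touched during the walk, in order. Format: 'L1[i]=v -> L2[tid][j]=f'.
Answer: L1[6]=1 -> L2[1][3]=9

Derivation:
vaddr = 822 = 0b1100110110
Split: l1_idx=6, l2_idx=3, offset=6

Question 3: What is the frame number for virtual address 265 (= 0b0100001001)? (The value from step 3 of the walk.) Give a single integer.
Answer: 51

Derivation:
vaddr = 265: l1_idx=2, l2_idx=0
L1[2] = 0; L2[0][0] = 51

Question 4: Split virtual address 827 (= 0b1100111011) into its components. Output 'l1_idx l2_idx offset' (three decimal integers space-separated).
Answer: 6 3 11

Derivation:
vaddr = 827 = 0b1100111011
  top 3 bits -> l1_idx = 6
  next 3 bits -> l2_idx = 3
  bottom 4 bits -> offset = 11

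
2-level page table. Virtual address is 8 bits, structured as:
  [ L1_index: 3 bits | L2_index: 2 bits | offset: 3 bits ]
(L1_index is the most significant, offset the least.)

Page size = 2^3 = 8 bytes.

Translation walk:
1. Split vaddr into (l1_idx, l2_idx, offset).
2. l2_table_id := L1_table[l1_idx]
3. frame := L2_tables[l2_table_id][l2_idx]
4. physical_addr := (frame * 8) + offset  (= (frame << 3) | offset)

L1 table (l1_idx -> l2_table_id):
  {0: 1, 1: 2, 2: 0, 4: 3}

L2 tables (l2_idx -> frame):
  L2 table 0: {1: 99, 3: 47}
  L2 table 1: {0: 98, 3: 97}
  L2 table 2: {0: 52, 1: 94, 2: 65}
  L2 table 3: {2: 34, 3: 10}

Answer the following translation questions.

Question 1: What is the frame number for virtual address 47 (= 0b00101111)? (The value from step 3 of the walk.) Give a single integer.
Answer: 94

Derivation:
vaddr = 47: l1_idx=1, l2_idx=1
L1[1] = 2; L2[2][1] = 94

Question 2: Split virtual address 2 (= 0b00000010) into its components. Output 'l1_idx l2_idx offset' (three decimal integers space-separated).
vaddr = 2 = 0b00000010
  top 3 bits -> l1_idx = 0
  next 2 bits -> l2_idx = 0
  bottom 3 bits -> offset = 2

Answer: 0 0 2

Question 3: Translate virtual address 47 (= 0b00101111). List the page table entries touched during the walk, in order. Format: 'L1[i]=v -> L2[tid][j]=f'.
Answer: L1[1]=2 -> L2[2][1]=94

Derivation:
vaddr = 47 = 0b00101111
Split: l1_idx=1, l2_idx=1, offset=7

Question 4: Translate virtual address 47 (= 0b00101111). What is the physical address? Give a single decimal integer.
Answer: 759

Derivation:
vaddr = 47 = 0b00101111
Split: l1_idx=1, l2_idx=1, offset=7
L1[1] = 2
L2[2][1] = 94
paddr = 94 * 8 + 7 = 759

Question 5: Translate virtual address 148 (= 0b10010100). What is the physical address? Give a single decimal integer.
Answer: 276

Derivation:
vaddr = 148 = 0b10010100
Split: l1_idx=4, l2_idx=2, offset=4
L1[4] = 3
L2[3][2] = 34
paddr = 34 * 8 + 4 = 276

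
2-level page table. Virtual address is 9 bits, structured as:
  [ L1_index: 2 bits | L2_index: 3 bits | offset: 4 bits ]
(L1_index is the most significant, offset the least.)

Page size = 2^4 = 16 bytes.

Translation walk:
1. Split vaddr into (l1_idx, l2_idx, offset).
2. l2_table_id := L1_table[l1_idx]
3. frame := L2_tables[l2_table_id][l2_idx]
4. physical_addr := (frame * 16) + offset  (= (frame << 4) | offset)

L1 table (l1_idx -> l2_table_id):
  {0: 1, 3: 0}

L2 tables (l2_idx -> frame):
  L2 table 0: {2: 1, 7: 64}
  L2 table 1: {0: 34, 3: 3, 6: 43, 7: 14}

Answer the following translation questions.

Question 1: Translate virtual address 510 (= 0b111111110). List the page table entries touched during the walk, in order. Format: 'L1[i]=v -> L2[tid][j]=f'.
Answer: L1[3]=0 -> L2[0][7]=64

Derivation:
vaddr = 510 = 0b111111110
Split: l1_idx=3, l2_idx=7, offset=14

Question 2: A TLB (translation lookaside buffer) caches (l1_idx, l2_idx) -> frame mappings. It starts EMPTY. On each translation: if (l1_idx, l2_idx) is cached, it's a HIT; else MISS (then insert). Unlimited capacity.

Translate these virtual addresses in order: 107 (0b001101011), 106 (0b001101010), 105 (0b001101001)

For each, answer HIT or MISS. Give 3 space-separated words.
vaddr=107: (0,6) not in TLB -> MISS, insert
vaddr=106: (0,6) in TLB -> HIT
vaddr=105: (0,6) in TLB -> HIT

Answer: MISS HIT HIT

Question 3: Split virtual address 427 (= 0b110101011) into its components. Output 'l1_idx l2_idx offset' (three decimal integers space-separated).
vaddr = 427 = 0b110101011
  top 2 bits -> l1_idx = 3
  next 3 bits -> l2_idx = 2
  bottom 4 bits -> offset = 11

Answer: 3 2 11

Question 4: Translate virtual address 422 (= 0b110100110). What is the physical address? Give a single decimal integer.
vaddr = 422 = 0b110100110
Split: l1_idx=3, l2_idx=2, offset=6
L1[3] = 0
L2[0][2] = 1
paddr = 1 * 16 + 6 = 22

Answer: 22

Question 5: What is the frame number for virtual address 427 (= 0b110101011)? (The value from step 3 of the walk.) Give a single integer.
Answer: 1

Derivation:
vaddr = 427: l1_idx=3, l2_idx=2
L1[3] = 0; L2[0][2] = 1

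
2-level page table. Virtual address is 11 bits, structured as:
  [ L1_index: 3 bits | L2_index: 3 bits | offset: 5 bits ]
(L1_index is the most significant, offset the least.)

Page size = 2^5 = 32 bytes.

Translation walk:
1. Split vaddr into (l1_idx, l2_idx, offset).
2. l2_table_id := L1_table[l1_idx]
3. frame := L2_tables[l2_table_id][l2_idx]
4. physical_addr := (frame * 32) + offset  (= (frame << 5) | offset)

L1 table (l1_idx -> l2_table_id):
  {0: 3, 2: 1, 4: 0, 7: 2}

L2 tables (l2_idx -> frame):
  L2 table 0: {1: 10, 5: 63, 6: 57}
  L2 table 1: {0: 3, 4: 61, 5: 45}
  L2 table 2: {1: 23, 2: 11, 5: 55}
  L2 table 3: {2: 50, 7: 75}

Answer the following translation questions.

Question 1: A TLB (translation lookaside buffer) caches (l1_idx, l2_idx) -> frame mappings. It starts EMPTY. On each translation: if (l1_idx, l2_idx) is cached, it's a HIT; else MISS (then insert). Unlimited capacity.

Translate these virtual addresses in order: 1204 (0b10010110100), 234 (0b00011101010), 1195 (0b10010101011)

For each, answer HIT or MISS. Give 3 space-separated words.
vaddr=1204: (4,5) not in TLB -> MISS, insert
vaddr=234: (0,7) not in TLB -> MISS, insert
vaddr=1195: (4,5) in TLB -> HIT

Answer: MISS MISS HIT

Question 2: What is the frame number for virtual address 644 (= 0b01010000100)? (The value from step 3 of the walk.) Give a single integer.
vaddr = 644: l1_idx=2, l2_idx=4
L1[2] = 1; L2[1][4] = 61

Answer: 61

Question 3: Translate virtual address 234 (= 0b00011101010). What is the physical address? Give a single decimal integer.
vaddr = 234 = 0b00011101010
Split: l1_idx=0, l2_idx=7, offset=10
L1[0] = 3
L2[3][7] = 75
paddr = 75 * 32 + 10 = 2410

Answer: 2410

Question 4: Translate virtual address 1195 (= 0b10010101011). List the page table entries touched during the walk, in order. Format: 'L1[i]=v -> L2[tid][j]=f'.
vaddr = 1195 = 0b10010101011
Split: l1_idx=4, l2_idx=5, offset=11

Answer: L1[4]=0 -> L2[0][5]=63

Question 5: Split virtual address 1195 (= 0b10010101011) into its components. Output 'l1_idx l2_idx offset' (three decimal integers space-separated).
vaddr = 1195 = 0b10010101011
  top 3 bits -> l1_idx = 4
  next 3 bits -> l2_idx = 5
  bottom 5 bits -> offset = 11

Answer: 4 5 11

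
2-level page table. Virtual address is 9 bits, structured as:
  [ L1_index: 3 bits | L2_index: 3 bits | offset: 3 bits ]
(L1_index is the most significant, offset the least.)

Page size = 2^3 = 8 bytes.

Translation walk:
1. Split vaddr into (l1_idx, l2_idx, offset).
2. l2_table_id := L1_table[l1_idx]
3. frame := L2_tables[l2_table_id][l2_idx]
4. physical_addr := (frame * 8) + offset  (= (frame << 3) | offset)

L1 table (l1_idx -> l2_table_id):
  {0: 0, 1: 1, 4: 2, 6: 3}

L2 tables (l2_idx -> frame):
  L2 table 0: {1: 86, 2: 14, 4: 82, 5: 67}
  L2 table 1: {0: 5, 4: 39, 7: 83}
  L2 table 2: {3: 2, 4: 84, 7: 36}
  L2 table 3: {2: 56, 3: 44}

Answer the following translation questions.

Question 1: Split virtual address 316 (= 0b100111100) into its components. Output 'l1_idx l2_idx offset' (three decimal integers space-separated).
vaddr = 316 = 0b100111100
  top 3 bits -> l1_idx = 4
  next 3 bits -> l2_idx = 7
  bottom 3 bits -> offset = 4

Answer: 4 7 4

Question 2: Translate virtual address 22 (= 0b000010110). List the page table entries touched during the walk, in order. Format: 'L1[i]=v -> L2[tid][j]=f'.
vaddr = 22 = 0b000010110
Split: l1_idx=0, l2_idx=2, offset=6

Answer: L1[0]=0 -> L2[0][2]=14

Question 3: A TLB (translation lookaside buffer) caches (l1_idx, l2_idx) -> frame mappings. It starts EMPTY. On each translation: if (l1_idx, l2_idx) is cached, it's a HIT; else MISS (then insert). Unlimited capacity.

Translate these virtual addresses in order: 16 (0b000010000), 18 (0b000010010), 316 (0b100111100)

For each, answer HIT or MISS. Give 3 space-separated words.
vaddr=16: (0,2) not in TLB -> MISS, insert
vaddr=18: (0,2) in TLB -> HIT
vaddr=316: (4,7) not in TLB -> MISS, insert

Answer: MISS HIT MISS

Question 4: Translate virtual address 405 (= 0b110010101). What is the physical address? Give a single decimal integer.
vaddr = 405 = 0b110010101
Split: l1_idx=6, l2_idx=2, offset=5
L1[6] = 3
L2[3][2] = 56
paddr = 56 * 8 + 5 = 453

Answer: 453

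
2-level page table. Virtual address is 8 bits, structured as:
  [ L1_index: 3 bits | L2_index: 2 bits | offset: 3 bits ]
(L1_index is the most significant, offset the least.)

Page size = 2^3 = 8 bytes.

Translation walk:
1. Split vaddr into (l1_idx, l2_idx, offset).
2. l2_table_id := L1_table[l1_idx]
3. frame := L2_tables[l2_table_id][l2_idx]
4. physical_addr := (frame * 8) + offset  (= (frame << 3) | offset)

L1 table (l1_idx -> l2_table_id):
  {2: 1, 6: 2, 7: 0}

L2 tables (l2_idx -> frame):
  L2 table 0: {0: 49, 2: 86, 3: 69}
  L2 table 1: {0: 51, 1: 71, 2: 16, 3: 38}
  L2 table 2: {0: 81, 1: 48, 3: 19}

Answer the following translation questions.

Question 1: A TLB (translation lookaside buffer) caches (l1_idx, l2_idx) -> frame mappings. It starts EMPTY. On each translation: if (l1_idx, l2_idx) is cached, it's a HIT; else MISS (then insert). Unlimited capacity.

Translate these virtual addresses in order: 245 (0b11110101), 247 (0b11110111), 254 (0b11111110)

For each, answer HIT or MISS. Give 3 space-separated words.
vaddr=245: (7,2) not in TLB -> MISS, insert
vaddr=247: (7,2) in TLB -> HIT
vaddr=254: (7,3) not in TLB -> MISS, insert

Answer: MISS HIT MISS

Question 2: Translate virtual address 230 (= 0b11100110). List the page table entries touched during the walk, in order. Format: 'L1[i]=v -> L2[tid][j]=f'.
Answer: L1[7]=0 -> L2[0][0]=49

Derivation:
vaddr = 230 = 0b11100110
Split: l1_idx=7, l2_idx=0, offset=6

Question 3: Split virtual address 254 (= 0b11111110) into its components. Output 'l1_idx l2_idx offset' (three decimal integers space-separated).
vaddr = 254 = 0b11111110
  top 3 bits -> l1_idx = 7
  next 2 bits -> l2_idx = 3
  bottom 3 bits -> offset = 6

Answer: 7 3 6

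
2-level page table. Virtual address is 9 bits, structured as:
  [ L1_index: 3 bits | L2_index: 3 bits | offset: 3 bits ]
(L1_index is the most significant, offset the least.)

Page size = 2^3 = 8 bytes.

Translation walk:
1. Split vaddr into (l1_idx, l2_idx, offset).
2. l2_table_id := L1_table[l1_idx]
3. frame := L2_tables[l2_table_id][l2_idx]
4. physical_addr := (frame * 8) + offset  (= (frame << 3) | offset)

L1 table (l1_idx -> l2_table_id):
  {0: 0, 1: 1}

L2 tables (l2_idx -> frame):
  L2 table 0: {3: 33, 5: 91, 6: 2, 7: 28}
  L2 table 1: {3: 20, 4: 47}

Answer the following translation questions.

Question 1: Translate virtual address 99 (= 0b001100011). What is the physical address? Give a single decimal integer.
Answer: 379

Derivation:
vaddr = 99 = 0b001100011
Split: l1_idx=1, l2_idx=4, offset=3
L1[1] = 1
L2[1][4] = 47
paddr = 47 * 8 + 3 = 379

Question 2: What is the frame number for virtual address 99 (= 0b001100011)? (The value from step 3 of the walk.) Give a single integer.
Answer: 47

Derivation:
vaddr = 99: l1_idx=1, l2_idx=4
L1[1] = 1; L2[1][4] = 47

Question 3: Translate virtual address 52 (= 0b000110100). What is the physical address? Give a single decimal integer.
Answer: 20

Derivation:
vaddr = 52 = 0b000110100
Split: l1_idx=0, l2_idx=6, offset=4
L1[0] = 0
L2[0][6] = 2
paddr = 2 * 8 + 4 = 20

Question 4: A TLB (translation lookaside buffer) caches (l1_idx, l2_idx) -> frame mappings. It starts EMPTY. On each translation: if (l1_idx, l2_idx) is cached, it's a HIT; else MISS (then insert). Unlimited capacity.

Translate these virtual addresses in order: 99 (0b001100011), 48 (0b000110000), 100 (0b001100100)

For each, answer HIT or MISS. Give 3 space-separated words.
Answer: MISS MISS HIT

Derivation:
vaddr=99: (1,4) not in TLB -> MISS, insert
vaddr=48: (0,6) not in TLB -> MISS, insert
vaddr=100: (1,4) in TLB -> HIT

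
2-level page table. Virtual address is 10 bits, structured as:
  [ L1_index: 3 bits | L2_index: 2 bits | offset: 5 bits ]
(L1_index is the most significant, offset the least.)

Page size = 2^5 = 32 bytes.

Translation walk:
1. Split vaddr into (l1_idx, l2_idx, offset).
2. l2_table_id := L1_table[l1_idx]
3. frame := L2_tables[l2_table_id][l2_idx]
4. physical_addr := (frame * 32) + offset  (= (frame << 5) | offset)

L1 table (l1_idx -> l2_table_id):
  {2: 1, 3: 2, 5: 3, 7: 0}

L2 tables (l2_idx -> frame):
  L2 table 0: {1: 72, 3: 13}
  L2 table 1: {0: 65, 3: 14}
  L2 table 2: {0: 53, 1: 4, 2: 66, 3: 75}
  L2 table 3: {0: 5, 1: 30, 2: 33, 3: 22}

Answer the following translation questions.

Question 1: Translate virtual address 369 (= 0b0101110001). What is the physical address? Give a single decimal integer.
vaddr = 369 = 0b0101110001
Split: l1_idx=2, l2_idx=3, offset=17
L1[2] = 1
L2[1][3] = 14
paddr = 14 * 32 + 17 = 465

Answer: 465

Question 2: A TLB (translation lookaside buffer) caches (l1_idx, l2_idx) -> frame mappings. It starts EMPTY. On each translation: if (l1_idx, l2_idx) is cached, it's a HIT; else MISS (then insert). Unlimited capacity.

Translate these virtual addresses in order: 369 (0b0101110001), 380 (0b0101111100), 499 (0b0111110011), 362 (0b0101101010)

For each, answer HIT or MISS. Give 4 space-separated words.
vaddr=369: (2,3) not in TLB -> MISS, insert
vaddr=380: (2,3) in TLB -> HIT
vaddr=499: (3,3) not in TLB -> MISS, insert
vaddr=362: (2,3) in TLB -> HIT

Answer: MISS HIT MISS HIT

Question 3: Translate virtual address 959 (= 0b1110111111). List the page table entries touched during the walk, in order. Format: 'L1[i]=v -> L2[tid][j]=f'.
vaddr = 959 = 0b1110111111
Split: l1_idx=7, l2_idx=1, offset=31

Answer: L1[7]=0 -> L2[0][1]=72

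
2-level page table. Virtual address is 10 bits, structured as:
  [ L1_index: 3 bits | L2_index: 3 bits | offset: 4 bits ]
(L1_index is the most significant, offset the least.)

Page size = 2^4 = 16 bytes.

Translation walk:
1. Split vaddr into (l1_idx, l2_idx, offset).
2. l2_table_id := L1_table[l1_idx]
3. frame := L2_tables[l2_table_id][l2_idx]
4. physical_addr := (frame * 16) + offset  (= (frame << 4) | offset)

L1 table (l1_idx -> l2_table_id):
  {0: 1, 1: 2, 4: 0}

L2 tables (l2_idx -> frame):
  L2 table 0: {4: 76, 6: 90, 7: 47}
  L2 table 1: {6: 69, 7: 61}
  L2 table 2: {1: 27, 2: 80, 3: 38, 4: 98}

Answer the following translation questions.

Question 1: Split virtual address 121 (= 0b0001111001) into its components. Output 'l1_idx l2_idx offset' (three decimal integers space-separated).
vaddr = 121 = 0b0001111001
  top 3 bits -> l1_idx = 0
  next 3 bits -> l2_idx = 7
  bottom 4 bits -> offset = 9

Answer: 0 7 9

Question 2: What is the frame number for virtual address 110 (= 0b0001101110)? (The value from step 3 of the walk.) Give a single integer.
vaddr = 110: l1_idx=0, l2_idx=6
L1[0] = 1; L2[1][6] = 69

Answer: 69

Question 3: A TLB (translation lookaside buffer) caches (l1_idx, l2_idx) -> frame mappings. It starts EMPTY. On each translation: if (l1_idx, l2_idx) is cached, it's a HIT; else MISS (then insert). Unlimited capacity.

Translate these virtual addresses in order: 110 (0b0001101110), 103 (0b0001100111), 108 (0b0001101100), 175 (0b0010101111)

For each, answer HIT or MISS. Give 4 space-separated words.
Answer: MISS HIT HIT MISS

Derivation:
vaddr=110: (0,6) not in TLB -> MISS, insert
vaddr=103: (0,6) in TLB -> HIT
vaddr=108: (0,6) in TLB -> HIT
vaddr=175: (1,2) not in TLB -> MISS, insert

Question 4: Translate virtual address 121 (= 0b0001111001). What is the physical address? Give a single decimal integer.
vaddr = 121 = 0b0001111001
Split: l1_idx=0, l2_idx=7, offset=9
L1[0] = 1
L2[1][7] = 61
paddr = 61 * 16 + 9 = 985

Answer: 985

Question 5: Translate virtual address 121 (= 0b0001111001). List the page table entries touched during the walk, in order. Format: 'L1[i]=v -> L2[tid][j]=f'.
vaddr = 121 = 0b0001111001
Split: l1_idx=0, l2_idx=7, offset=9

Answer: L1[0]=1 -> L2[1][7]=61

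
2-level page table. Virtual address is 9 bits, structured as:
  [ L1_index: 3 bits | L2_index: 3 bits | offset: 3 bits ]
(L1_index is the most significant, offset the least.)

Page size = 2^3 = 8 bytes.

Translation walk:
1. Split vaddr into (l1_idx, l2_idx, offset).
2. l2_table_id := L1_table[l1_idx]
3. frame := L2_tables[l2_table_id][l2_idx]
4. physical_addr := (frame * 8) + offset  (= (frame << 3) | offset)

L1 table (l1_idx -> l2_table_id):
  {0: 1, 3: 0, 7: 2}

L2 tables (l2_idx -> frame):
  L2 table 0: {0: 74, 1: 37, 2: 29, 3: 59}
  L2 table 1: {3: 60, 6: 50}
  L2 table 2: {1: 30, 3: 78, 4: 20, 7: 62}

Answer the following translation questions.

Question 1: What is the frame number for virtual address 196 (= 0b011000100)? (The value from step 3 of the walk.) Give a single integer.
Answer: 74

Derivation:
vaddr = 196: l1_idx=3, l2_idx=0
L1[3] = 0; L2[0][0] = 74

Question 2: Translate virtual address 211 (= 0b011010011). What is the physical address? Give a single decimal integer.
Answer: 235

Derivation:
vaddr = 211 = 0b011010011
Split: l1_idx=3, l2_idx=2, offset=3
L1[3] = 0
L2[0][2] = 29
paddr = 29 * 8 + 3 = 235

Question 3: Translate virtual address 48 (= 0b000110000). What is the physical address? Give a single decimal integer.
vaddr = 48 = 0b000110000
Split: l1_idx=0, l2_idx=6, offset=0
L1[0] = 1
L2[1][6] = 50
paddr = 50 * 8 + 0 = 400

Answer: 400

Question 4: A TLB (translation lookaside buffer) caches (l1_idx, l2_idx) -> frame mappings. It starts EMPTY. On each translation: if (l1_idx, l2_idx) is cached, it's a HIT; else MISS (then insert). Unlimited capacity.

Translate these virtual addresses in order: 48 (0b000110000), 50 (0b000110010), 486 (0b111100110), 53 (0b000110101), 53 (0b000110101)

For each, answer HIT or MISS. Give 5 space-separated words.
vaddr=48: (0,6) not in TLB -> MISS, insert
vaddr=50: (0,6) in TLB -> HIT
vaddr=486: (7,4) not in TLB -> MISS, insert
vaddr=53: (0,6) in TLB -> HIT
vaddr=53: (0,6) in TLB -> HIT

Answer: MISS HIT MISS HIT HIT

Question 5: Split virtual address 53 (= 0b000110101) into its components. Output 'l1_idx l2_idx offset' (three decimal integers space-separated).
Answer: 0 6 5

Derivation:
vaddr = 53 = 0b000110101
  top 3 bits -> l1_idx = 0
  next 3 bits -> l2_idx = 6
  bottom 3 bits -> offset = 5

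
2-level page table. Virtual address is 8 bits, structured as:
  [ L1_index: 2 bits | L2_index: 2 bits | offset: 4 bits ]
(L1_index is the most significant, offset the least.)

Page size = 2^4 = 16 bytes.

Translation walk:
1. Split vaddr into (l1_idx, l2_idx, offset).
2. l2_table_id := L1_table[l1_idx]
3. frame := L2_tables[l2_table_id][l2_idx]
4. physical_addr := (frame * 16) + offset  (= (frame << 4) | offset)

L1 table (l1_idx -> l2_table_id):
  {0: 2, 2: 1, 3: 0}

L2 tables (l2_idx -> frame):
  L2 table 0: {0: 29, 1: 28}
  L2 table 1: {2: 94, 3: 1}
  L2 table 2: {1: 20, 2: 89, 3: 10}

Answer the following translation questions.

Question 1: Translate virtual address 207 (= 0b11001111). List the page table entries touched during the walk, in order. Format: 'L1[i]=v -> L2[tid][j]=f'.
vaddr = 207 = 0b11001111
Split: l1_idx=3, l2_idx=0, offset=15

Answer: L1[3]=0 -> L2[0][0]=29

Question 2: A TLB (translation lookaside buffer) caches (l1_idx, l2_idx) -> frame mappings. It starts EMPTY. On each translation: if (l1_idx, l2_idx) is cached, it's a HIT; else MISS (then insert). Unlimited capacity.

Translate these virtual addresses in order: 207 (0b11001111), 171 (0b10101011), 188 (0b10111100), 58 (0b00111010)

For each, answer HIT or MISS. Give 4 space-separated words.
vaddr=207: (3,0) not in TLB -> MISS, insert
vaddr=171: (2,2) not in TLB -> MISS, insert
vaddr=188: (2,3) not in TLB -> MISS, insert
vaddr=58: (0,3) not in TLB -> MISS, insert

Answer: MISS MISS MISS MISS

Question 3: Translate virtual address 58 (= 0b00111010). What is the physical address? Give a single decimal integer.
Answer: 170

Derivation:
vaddr = 58 = 0b00111010
Split: l1_idx=0, l2_idx=3, offset=10
L1[0] = 2
L2[2][3] = 10
paddr = 10 * 16 + 10 = 170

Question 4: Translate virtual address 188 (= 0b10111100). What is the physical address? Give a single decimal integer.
vaddr = 188 = 0b10111100
Split: l1_idx=2, l2_idx=3, offset=12
L1[2] = 1
L2[1][3] = 1
paddr = 1 * 16 + 12 = 28

Answer: 28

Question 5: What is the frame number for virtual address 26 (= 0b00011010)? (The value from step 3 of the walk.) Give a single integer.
vaddr = 26: l1_idx=0, l2_idx=1
L1[0] = 2; L2[2][1] = 20

Answer: 20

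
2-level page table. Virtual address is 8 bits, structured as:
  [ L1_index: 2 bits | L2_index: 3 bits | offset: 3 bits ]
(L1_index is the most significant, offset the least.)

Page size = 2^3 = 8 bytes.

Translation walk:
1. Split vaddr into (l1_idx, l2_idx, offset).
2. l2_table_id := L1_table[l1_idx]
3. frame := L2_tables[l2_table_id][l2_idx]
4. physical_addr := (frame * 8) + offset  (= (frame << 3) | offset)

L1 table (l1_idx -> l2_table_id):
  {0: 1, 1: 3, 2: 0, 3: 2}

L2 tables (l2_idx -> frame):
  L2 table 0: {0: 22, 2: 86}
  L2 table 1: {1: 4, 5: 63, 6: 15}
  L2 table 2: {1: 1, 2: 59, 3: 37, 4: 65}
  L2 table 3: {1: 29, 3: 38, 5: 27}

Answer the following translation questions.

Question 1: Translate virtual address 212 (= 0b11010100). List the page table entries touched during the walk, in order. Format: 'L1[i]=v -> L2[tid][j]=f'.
Answer: L1[3]=2 -> L2[2][2]=59

Derivation:
vaddr = 212 = 0b11010100
Split: l1_idx=3, l2_idx=2, offset=4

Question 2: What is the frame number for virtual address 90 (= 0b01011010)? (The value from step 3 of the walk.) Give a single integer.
vaddr = 90: l1_idx=1, l2_idx=3
L1[1] = 3; L2[3][3] = 38

Answer: 38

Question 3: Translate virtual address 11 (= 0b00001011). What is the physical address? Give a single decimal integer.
Answer: 35

Derivation:
vaddr = 11 = 0b00001011
Split: l1_idx=0, l2_idx=1, offset=3
L1[0] = 1
L2[1][1] = 4
paddr = 4 * 8 + 3 = 35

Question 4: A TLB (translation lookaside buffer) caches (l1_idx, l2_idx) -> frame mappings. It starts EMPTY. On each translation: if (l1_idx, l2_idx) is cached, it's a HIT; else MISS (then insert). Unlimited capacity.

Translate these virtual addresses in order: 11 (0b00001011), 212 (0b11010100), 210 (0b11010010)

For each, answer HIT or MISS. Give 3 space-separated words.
Answer: MISS MISS HIT

Derivation:
vaddr=11: (0,1) not in TLB -> MISS, insert
vaddr=212: (3,2) not in TLB -> MISS, insert
vaddr=210: (3,2) in TLB -> HIT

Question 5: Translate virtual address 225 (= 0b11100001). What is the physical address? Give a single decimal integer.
Answer: 521

Derivation:
vaddr = 225 = 0b11100001
Split: l1_idx=3, l2_idx=4, offset=1
L1[3] = 2
L2[2][4] = 65
paddr = 65 * 8 + 1 = 521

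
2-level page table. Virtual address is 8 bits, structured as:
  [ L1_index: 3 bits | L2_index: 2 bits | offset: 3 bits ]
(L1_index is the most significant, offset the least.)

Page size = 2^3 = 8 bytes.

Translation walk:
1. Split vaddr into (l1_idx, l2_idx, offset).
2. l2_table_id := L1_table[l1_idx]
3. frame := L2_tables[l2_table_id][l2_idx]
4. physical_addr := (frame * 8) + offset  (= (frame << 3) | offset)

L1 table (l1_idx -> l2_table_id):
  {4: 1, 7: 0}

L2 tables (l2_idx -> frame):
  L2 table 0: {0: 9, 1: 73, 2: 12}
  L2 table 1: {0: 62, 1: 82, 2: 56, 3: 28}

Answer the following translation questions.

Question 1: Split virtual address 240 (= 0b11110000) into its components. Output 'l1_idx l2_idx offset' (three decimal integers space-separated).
vaddr = 240 = 0b11110000
  top 3 bits -> l1_idx = 7
  next 2 bits -> l2_idx = 2
  bottom 3 bits -> offset = 0

Answer: 7 2 0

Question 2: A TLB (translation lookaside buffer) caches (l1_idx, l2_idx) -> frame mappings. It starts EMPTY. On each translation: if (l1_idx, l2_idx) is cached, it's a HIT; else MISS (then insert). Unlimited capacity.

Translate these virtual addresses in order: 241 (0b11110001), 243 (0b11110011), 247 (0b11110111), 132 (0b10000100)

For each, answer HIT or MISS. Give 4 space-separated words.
vaddr=241: (7,2) not in TLB -> MISS, insert
vaddr=243: (7,2) in TLB -> HIT
vaddr=247: (7,2) in TLB -> HIT
vaddr=132: (4,0) not in TLB -> MISS, insert

Answer: MISS HIT HIT MISS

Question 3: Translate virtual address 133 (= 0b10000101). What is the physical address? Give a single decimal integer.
vaddr = 133 = 0b10000101
Split: l1_idx=4, l2_idx=0, offset=5
L1[4] = 1
L2[1][0] = 62
paddr = 62 * 8 + 5 = 501

Answer: 501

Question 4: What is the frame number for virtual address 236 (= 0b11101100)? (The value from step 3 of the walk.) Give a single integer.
Answer: 73

Derivation:
vaddr = 236: l1_idx=7, l2_idx=1
L1[7] = 0; L2[0][1] = 73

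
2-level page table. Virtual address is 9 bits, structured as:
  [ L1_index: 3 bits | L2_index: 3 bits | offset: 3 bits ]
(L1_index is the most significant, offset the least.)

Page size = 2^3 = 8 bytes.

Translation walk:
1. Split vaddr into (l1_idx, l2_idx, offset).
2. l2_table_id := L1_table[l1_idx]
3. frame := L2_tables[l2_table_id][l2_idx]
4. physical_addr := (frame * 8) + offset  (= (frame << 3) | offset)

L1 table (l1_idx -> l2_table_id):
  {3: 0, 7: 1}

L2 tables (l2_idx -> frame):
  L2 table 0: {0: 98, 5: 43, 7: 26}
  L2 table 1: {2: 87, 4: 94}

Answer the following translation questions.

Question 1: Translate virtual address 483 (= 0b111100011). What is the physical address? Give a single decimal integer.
Answer: 755

Derivation:
vaddr = 483 = 0b111100011
Split: l1_idx=7, l2_idx=4, offset=3
L1[7] = 1
L2[1][4] = 94
paddr = 94 * 8 + 3 = 755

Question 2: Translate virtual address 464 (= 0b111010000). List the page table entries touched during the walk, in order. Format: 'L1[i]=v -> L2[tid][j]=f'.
vaddr = 464 = 0b111010000
Split: l1_idx=7, l2_idx=2, offset=0

Answer: L1[7]=1 -> L2[1][2]=87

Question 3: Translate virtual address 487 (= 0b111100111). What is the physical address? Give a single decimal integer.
Answer: 759

Derivation:
vaddr = 487 = 0b111100111
Split: l1_idx=7, l2_idx=4, offset=7
L1[7] = 1
L2[1][4] = 94
paddr = 94 * 8 + 7 = 759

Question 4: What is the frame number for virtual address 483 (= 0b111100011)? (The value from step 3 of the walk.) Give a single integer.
vaddr = 483: l1_idx=7, l2_idx=4
L1[7] = 1; L2[1][4] = 94

Answer: 94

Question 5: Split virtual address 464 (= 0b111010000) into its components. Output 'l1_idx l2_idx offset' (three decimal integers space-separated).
Answer: 7 2 0

Derivation:
vaddr = 464 = 0b111010000
  top 3 bits -> l1_idx = 7
  next 3 bits -> l2_idx = 2
  bottom 3 bits -> offset = 0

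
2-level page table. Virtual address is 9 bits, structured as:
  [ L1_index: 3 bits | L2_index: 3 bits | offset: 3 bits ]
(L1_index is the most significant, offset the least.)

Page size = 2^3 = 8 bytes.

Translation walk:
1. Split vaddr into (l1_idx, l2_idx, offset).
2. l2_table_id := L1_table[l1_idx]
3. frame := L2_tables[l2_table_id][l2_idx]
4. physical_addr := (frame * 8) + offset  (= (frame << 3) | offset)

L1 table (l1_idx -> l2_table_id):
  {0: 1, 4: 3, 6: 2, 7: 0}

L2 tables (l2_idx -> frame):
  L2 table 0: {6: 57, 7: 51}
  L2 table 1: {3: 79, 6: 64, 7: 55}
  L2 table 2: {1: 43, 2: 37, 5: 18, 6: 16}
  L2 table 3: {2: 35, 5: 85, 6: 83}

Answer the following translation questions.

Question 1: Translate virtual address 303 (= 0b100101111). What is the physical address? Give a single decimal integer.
Answer: 687

Derivation:
vaddr = 303 = 0b100101111
Split: l1_idx=4, l2_idx=5, offset=7
L1[4] = 3
L2[3][5] = 85
paddr = 85 * 8 + 7 = 687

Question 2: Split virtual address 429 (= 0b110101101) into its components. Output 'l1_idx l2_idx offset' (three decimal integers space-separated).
vaddr = 429 = 0b110101101
  top 3 bits -> l1_idx = 6
  next 3 bits -> l2_idx = 5
  bottom 3 bits -> offset = 5

Answer: 6 5 5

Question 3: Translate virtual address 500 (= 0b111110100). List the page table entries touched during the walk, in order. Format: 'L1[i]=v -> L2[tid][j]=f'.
Answer: L1[7]=0 -> L2[0][6]=57

Derivation:
vaddr = 500 = 0b111110100
Split: l1_idx=7, l2_idx=6, offset=4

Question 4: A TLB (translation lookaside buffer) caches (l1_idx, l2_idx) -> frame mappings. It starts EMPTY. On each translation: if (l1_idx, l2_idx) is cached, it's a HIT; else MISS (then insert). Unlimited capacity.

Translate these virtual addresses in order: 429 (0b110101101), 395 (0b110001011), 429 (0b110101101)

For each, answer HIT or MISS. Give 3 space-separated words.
vaddr=429: (6,5) not in TLB -> MISS, insert
vaddr=395: (6,1) not in TLB -> MISS, insert
vaddr=429: (6,5) in TLB -> HIT

Answer: MISS MISS HIT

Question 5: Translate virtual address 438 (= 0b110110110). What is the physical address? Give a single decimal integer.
Answer: 134

Derivation:
vaddr = 438 = 0b110110110
Split: l1_idx=6, l2_idx=6, offset=6
L1[6] = 2
L2[2][6] = 16
paddr = 16 * 8 + 6 = 134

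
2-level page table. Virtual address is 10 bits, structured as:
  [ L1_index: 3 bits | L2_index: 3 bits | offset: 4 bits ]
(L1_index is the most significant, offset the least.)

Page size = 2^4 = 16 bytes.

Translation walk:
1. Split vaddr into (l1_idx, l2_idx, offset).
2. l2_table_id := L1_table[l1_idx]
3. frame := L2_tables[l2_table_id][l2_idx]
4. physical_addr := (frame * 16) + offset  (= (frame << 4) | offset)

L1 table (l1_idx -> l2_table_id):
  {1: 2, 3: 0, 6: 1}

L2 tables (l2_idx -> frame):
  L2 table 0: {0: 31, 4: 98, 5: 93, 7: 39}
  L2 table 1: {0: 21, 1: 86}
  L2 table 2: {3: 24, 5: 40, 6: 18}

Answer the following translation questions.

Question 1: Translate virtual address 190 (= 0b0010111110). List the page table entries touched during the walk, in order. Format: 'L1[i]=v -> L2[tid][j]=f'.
vaddr = 190 = 0b0010111110
Split: l1_idx=1, l2_idx=3, offset=14

Answer: L1[1]=2 -> L2[2][3]=24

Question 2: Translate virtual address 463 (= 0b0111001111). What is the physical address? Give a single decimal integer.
Answer: 1583

Derivation:
vaddr = 463 = 0b0111001111
Split: l1_idx=3, l2_idx=4, offset=15
L1[3] = 0
L2[0][4] = 98
paddr = 98 * 16 + 15 = 1583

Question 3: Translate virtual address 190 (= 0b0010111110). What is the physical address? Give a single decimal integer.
Answer: 398

Derivation:
vaddr = 190 = 0b0010111110
Split: l1_idx=1, l2_idx=3, offset=14
L1[1] = 2
L2[2][3] = 24
paddr = 24 * 16 + 14 = 398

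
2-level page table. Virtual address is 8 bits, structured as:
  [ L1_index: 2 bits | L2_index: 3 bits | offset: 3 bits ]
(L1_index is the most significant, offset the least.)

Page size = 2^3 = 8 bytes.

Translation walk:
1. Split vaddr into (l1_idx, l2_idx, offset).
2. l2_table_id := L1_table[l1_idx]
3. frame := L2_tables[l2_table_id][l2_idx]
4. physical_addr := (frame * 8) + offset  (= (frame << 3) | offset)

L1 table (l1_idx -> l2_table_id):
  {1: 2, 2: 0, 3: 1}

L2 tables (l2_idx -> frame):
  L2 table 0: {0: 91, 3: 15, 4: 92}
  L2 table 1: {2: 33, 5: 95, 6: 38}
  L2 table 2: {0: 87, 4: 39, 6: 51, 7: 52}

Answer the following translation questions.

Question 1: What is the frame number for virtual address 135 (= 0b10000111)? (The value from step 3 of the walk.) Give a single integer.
vaddr = 135: l1_idx=2, l2_idx=0
L1[2] = 0; L2[0][0] = 91

Answer: 91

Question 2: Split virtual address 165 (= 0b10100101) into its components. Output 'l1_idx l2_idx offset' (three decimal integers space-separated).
vaddr = 165 = 0b10100101
  top 2 bits -> l1_idx = 2
  next 3 bits -> l2_idx = 4
  bottom 3 bits -> offset = 5

Answer: 2 4 5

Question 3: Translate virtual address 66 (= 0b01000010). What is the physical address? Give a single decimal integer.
Answer: 698

Derivation:
vaddr = 66 = 0b01000010
Split: l1_idx=1, l2_idx=0, offset=2
L1[1] = 2
L2[2][0] = 87
paddr = 87 * 8 + 2 = 698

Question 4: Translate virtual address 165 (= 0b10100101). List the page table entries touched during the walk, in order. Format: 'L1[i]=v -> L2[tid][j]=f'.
Answer: L1[2]=0 -> L2[0][4]=92

Derivation:
vaddr = 165 = 0b10100101
Split: l1_idx=2, l2_idx=4, offset=5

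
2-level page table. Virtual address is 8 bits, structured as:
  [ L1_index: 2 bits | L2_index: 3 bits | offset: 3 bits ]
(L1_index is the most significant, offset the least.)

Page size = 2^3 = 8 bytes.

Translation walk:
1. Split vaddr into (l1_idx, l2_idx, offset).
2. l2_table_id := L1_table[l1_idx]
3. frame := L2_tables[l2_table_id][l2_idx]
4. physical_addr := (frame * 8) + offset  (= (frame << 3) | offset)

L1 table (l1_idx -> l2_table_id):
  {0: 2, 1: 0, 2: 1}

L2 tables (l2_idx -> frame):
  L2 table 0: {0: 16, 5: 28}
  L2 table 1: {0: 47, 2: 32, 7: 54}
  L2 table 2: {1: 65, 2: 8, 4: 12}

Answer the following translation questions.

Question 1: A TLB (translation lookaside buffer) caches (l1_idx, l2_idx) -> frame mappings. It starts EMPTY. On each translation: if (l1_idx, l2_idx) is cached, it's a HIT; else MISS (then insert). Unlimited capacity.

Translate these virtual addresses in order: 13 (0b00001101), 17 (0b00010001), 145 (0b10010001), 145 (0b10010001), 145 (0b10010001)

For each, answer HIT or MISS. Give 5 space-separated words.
vaddr=13: (0,1) not in TLB -> MISS, insert
vaddr=17: (0,2) not in TLB -> MISS, insert
vaddr=145: (2,2) not in TLB -> MISS, insert
vaddr=145: (2,2) in TLB -> HIT
vaddr=145: (2,2) in TLB -> HIT

Answer: MISS MISS MISS HIT HIT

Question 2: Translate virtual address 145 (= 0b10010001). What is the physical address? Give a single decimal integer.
Answer: 257

Derivation:
vaddr = 145 = 0b10010001
Split: l1_idx=2, l2_idx=2, offset=1
L1[2] = 1
L2[1][2] = 32
paddr = 32 * 8 + 1 = 257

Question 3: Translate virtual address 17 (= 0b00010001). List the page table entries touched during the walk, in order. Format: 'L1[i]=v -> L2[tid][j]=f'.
vaddr = 17 = 0b00010001
Split: l1_idx=0, l2_idx=2, offset=1

Answer: L1[0]=2 -> L2[2][2]=8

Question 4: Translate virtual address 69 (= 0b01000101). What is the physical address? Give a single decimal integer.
Answer: 133

Derivation:
vaddr = 69 = 0b01000101
Split: l1_idx=1, l2_idx=0, offset=5
L1[1] = 0
L2[0][0] = 16
paddr = 16 * 8 + 5 = 133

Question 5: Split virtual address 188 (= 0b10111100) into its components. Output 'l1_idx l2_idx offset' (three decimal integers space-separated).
vaddr = 188 = 0b10111100
  top 2 bits -> l1_idx = 2
  next 3 bits -> l2_idx = 7
  bottom 3 bits -> offset = 4

Answer: 2 7 4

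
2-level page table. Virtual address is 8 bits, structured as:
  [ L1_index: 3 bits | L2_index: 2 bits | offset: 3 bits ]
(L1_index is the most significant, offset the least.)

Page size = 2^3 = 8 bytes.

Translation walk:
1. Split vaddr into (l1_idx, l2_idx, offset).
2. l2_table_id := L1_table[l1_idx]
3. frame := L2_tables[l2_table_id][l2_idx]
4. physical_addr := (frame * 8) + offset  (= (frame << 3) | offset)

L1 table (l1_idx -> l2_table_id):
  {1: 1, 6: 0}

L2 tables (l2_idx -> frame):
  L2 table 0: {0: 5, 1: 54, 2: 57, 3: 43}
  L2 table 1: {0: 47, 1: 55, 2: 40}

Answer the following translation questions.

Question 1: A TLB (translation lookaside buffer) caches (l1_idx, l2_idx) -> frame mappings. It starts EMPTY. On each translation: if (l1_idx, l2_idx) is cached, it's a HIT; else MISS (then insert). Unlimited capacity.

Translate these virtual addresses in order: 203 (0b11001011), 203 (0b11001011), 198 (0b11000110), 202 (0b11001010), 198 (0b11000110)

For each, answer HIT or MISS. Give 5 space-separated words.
Answer: MISS HIT MISS HIT HIT

Derivation:
vaddr=203: (6,1) not in TLB -> MISS, insert
vaddr=203: (6,1) in TLB -> HIT
vaddr=198: (6,0) not in TLB -> MISS, insert
vaddr=202: (6,1) in TLB -> HIT
vaddr=198: (6,0) in TLB -> HIT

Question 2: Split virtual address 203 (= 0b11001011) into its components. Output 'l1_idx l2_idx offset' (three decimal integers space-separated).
Answer: 6 1 3

Derivation:
vaddr = 203 = 0b11001011
  top 3 bits -> l1_idx = 6
  next 2 bits -> l2_idx = 1
  bottom 3 bits -> offset = 3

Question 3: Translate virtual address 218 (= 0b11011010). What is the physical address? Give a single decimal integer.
Answer: 346

Derivation:
vaddr = 218 = 0b11011010
Split: l1_idx=6, l2_idx=3, offset=2
L1[6] = 0
L2[0][3] = 43
paddr = 43 * 8 + 2 = 346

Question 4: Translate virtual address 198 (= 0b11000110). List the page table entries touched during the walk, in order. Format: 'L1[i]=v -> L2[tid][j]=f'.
vaddr = 198 = 0b11000110
Split: l1_idx=6, l2_idx=0, offset=6

Answer: L1[6]=0 -> L2[0][0]=5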